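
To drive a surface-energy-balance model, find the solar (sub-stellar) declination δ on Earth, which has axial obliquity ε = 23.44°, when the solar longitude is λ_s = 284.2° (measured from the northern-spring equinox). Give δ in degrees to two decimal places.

sin δ = sin ε · sin λ_s = sin 23.44° × sin 284.2° = -0.385634.
δ = arcsin(-0.385634) = -22.68°.

δ = -22.68°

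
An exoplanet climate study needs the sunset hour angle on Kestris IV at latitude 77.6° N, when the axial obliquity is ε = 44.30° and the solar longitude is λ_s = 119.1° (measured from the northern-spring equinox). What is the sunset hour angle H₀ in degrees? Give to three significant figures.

H₀ = 180°

Solar declination: sin δ = sin ε · sin λ_s = sin 44.30° × sin 119.1° = 0.61026, so δ = +37.608°.
Sunrise equation: cos H₀ = −tan φ · tan δ = -3.5036 ≤ −1, so the host star never sets (polar day) and H₀ = π.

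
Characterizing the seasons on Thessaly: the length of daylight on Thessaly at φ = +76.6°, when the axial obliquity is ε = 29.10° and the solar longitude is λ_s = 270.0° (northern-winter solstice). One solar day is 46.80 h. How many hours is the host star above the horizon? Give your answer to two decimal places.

0.00 h

Solar declination: sin δ = sin ε · sin λ_s = sin 29.10° × sin 270.0° = -0.48634, so δ = -29.100°.
cos H₀ = −tan φ · tan δ = 2.3363 ≥ 1, so the host star never rises (polar night) and H₀ = 0.
Daylight = 2H₀/(2π) × 46.80 h = (0.0000/π) × 46.80 = 0.00 h.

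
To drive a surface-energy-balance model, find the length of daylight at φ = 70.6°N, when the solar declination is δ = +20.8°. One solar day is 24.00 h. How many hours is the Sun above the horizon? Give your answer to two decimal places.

Sunrise equation: cos H₀ = −tan φ · tan δ = -1.0787 ≤ −1, so the Sun never sets (polar day) and H₀ = π.
Daylight = 2H₀/(2π) × 24.00 h = (3.1416/π) × 24.00 = 24.00 h.

24.00 h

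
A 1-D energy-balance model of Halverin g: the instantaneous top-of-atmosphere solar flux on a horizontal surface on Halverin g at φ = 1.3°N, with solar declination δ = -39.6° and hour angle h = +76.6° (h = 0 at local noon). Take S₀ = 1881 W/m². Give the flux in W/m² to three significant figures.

309 W/m²

cos θ_z = sin φ sin δ + cos φ cos δ cos h = -0.014461 + 0.178519 = 0.164058.
Flux = S₀ · cos θ_z = 1881 × 0.164058 = 308.6 W/m².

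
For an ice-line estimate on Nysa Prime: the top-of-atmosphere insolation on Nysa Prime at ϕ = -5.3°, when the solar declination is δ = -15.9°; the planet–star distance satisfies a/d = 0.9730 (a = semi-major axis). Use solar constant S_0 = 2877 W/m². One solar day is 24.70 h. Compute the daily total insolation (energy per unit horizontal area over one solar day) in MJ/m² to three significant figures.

cos h₀ = −tan(-5.3°) tan(-15.900°) = -0.0264, h₀ = 1.5972 rad.
Bracket: h₀ sin ϕ sin δ + cos ϕ cos δ sin h₀ = 1.5972×-0.09237×-0.27396 + 0.99572×0.96174×0.99965 = 0.040418 + 0.957289 = 0.997707.
Inverse-square distance factor (a/d)² = 0.9730² = 0.946729.
Q̄ = (S_0/π) × 0.946729 × [bracket] = (2877/π) × 0.946729 × 0.997707 = 865.01 W/m².
Daily total = Q̄ × 24.70 h × 3600 s/h = 865.01 × 24.70 × 3600 / 10⁶ = 76.92 MJ/m².

76.9 MJ/m²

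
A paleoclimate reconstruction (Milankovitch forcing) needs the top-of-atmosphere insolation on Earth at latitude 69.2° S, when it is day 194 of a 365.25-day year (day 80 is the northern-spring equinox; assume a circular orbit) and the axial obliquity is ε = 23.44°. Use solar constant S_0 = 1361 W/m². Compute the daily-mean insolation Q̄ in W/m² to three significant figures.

Solar longitude: L_s = 360° × (194 − 80)/365.25 = 112.361°.
sin δ = sin 23.44° × sin 112.361° = 0.36788, so δ = +21.585°.
cos h₀ = −tan(-69.2°) tan(+21.585°) = 1.0415 ≥ 1 ⇒ polar night, h₀ = 0 and Q̄ = 0.

Q̄ ≈ 0.00 W/m²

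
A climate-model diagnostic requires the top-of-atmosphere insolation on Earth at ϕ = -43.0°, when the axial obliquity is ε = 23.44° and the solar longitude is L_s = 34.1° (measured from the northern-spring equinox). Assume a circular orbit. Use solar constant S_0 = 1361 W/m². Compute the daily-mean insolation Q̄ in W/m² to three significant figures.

Q̄ ≈ 212 W/m²

Solar declination: sin δ = sin ε · sin L_s = sin 23.44° × sin 34.1° = 0.22302, so δ = +12.886°.
cos h₀ = −tan(-43.0°) tan(+12.886°) = 0.2133, h₀ = 1.3558 rad.
Bracket: h₀ sin ϕ sin δ + cos ϕ cos δ sin h₀ = 1.3558×-0.68200×0.22302 + 0.73135×0.97481×0.97698 = -0.206217 + 0.696516 = 0.490299.
Q̄ = (S_0/π) × [bracket] = (1361/π) × 0.490299 = 212.4 W/m².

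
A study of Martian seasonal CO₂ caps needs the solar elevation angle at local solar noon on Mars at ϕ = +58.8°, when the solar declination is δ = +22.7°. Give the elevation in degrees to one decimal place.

At local noon the hour angle is zero, so the zenith angle equals |ϕ − δ| = |+58.8° − (+22.700°)| = 36.100°.
Elevation = 90° − 36.100° = 53.9°.

53.9°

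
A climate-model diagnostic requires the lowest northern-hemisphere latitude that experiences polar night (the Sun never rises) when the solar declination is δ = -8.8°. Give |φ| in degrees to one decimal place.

|φ| = 81.2°

Polar night requires cos H₀ = −tan φ tan δ ≥ 1, i.e. tan φ tan δ ≤ −1.
The boundary is |tan φ| · |tan δ| = 1, so |φ| = 90° − |δ| = 90° − 8.8° = 81.2° in the northern hemisphere.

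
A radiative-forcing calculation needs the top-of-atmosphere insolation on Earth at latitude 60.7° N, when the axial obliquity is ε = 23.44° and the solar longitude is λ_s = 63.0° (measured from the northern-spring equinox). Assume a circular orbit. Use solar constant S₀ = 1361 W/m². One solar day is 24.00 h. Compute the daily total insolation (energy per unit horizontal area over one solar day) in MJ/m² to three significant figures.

Solar declination: sin δ = sin ε · sin λ_s = sin 23.44° × sin 63.0° = 0.35443, so δ = +20.759°.
cos H₀ = −tan(+60.7°) tan(+20.759°) = -0.6754, H₀ = 2.3124 rad.
Bracket: H₀ sin φ sin δ + cos φ cos δ sin H₀ = 2.3124×0.87207×0.35443 + 0.48938×0.93508×0.73742 = 0.714735 + 0.337450 = 1.052185.
Q̄ = (S₀/π) × [bracket] = (1361/π) × 1.052185 = 455.83 W/m².
Daily total = Q̄ × 24.00 h × 3600 s/h = 455.83 × 24.00 × 3600 / 10⁶ = 39.38 MJ/m².

39.4 MJ/m²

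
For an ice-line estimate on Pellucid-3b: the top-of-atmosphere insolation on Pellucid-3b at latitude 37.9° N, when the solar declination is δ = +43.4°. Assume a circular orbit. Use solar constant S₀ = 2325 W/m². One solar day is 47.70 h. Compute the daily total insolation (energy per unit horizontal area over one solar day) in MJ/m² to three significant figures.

178 MJ/m²

cos H₀ = −tan(+37.9°) tan(+43.400°) = -0.7362, H₀ = 2.3982 rad.
Bracket: H₀ sin φ sin δ + cos φ cos δ sin H₀ = 2.3982×0.61429×0.68709 + 0.78908×0.72657×0.67680 = 1.012214 + 0.388024 = 1.400238.
Q̄ = (S₀/π) × [bracket] = (2325/π) × 1.400238 = 1036.3 W/m².
Daily total = Q̄ × 47.70 h × 3600 s/h = 1036.3 × 47.70 × 3600 / 10⁶ = 178.0 MJ/m².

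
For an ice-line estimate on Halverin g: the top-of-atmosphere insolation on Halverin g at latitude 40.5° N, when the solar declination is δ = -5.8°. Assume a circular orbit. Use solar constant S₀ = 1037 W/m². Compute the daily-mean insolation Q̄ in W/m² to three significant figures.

cos H₀ = −tan(+40.5°) tan(-5.800°) = 0.0868, H₀ = 1.4839 rad.
Bracket: H₀ sin φ sin δ + cos φ cos δ sin H₀ = 1.4839×0.64945×-0.10106 + 0.76041×0.99488×0.99623 = -0.097393 + 0.753665 = 0.656272.
Q̄ = (S₀/π) × [bracket] = (1037/π) × 0.656272 = 216.6 W/m².

Q̄ ≈ 217 W/m²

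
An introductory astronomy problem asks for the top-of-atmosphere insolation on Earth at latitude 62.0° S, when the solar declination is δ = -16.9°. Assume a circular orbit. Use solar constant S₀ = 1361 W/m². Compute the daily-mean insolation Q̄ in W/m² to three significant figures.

cos H₀ = −tan(-62.0°) tan(-16.900°) = -0.5714, H₀ = 2.1790 rad.
Bracket: H₀ sin φ sin δ + cos φ cos δ sin H₀ = 2.1790×-0.88295×-0.29070 + 0.46947×0.95681×0.82067 = 0.559292 + 0.368640 = 0.927932.
Q̄ = (S₀/π) × [bracket] = (1361/π) × 0.927932 = 402.0 W/m².

Q̄ ≈ 402 W/m²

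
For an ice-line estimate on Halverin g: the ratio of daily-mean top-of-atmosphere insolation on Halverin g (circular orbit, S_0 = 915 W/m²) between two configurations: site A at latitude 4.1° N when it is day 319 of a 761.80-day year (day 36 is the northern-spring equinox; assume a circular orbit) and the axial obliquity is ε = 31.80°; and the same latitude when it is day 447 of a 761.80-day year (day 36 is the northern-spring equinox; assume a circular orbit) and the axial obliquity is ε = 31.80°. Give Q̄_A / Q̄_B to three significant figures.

— Configuration A (ϕ=+4.1°):
Solar longitude: L_s = 360° × (319 − 36)/761.80 = 133.736°.
sin δ = sin 31.80° × sin 133.736° = 0.38074, so δ = +22.380°.
cos h₀ = −tan(+4.1°) tan(+22.380°) = -0.0295, h₀ = 1.6003 rad.
Bracket: h₀ sin ϕ sin δ + cos ϕ cos δ sin h₀ = 1.6003×0.07150×0.38074 + 0.99744×0.92468×0.99956 = 0.043565 + 0.921907 = 0.965472.
Q̄ = (S_0/π) × [bracket] = (915/π) × 0.965472 = 281.20 W/m².
— Configuration B (ϕ=+4.1°):
Solar longitude: L_s = 360° × (447 − 36)/761.80 = 194.224°.
sin δ = sin 31.80° × sin 194.224° = -0.12948, so δ = -7.440°.
cos h₀ = −tan(+4.1°) tan(-7.440°) = 0.0094, h₀ = 1.5614 rad.
Bracket: h₀ sin ϕ sin δ + cos ϕ cos δ sin h₀ = 1.5614×0.07150×-0.12948 + 0.99744×0.99158×0.99996 = -0.014455 + 0.989002 = 0.974547.
Q̄ = (S_0/π) × [bracket] = (915/π) × 0.974547 = 283.84 W/m².
Ratio Q̄_A / Q̄_B = 281.20 / 283.84 = 0.9907.

Q̄_A / Q̄_B ≈ 0.991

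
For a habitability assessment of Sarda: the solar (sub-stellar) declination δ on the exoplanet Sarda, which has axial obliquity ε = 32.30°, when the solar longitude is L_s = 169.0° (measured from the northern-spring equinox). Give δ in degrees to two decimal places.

δ = +5.85°

sin δ = sin ε · sin L_s = sin 32.30° × sin 169.0° = 0.101959.
δ = arcsin(0.101959) = +5.85°.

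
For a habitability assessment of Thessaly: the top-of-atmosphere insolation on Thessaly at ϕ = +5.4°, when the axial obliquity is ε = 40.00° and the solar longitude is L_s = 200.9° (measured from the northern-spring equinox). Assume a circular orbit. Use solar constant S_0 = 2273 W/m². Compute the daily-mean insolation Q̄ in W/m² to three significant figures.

Solar declination: sin δ = sin ε · sin L_s = sin 40.00° × sin 200.9° = -0.22931, so δ = -13.256°.
cos h₀ = −tan(+5.4°) tan(-13.256°) = 0.0223, h₀ = 1.5485 rad.
Bracket: h₀ sin ϕ sin δ + cos ϕ cos δ sin h₀ = 1.5485×0.09411×-0.22931 + 0.99556×0.97335×0.99975 = -0.033417 + 0.968786 = 0.935369.
Q̄ = (S_0/π) × [bracket] = (2273/π) × 0.935369 = 676.8 W/m².

Q̄ ≈ 677 W/m²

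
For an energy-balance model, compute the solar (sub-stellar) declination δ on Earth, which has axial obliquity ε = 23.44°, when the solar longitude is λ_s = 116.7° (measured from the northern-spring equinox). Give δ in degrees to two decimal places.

δ = +20.82°

sin δ = sin ε · sin λ_s = sin 23.44° × sin 116.7° = 0.355373.
δ = arcsin(0.355373) = +20.82°.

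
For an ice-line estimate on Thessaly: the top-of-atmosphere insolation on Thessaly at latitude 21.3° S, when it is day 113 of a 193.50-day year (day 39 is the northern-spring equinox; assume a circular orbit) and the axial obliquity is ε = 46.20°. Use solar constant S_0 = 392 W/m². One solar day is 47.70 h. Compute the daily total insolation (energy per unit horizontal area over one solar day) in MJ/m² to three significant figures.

11.9 MJ/m²

Solar longitude: L_s = 360° × (113 − 39)/193.50 = 137.674°.
sin δ = sin 46.20° × sin 137.674° = 0.48599, so δ = +29.077°.
cos h₀ = −tan(-21.3°) tan(+29.077°) = 0.2168, h₀ = 1.3523 rad.
Bracket: h₀ sin ϕ sin δ + cos ϕ cos δ sin h₀ = 1.3523×-0.36325×0.48599 + 0.93169×0.87396×0.97621 = -0.238729 + 0.794889 = 0.556160.
Q̄ = (S_0/π) × [bracket] = (392/π) × 0.556160 = 69.396 W/m².
Daily total = Q̄ × 47.70 h × 3600 s/h = 69.396 × 47.70 × 3600 / 10⁶ = 11.92 MJ/m².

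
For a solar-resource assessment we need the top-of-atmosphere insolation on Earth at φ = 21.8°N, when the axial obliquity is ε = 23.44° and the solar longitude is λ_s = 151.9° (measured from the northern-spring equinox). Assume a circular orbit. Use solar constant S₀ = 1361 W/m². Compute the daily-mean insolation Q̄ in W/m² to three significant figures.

Q̄ ≈ 444 W/m²

Solar declination: sin δ = sin ε · sin λ_s = sin 23.44° × sin 151.9° = 0.18736, so δ = +10.799°.
cos H₀ = −tan(+21.8°) tan(+10.799°) = -0.0763, H₀ = 1.6472 rad.
Bracket: H₀ sin φ sin δ + cos φ cos δ sin H₀ = 1.6472×0.37137×0.18736 + 0.92849×0.98229×0.99709 = 0.114612 + 0.909392 = 1.024004.
Q̄ = (S₀/π) × [bracket] = (1361/π) × 1.024004 = 443.6 W/m².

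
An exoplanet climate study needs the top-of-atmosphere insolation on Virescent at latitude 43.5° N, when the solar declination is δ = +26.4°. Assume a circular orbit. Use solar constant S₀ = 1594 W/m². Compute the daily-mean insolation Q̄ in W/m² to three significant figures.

cos H₀ = −tan(+43.5°) tan(+26.400°) = -0.4711, H₀ = 2.0613 rad.
Bracket: H₀ sin φ sin δ + cos φ cos δ sin H₀ = 2.0613×0.68835×0.44464 + 0.72537×0.89571×0.88210 = 0.630898 + 0.573119 = 1.204017.
Q̄ = (S₀/π) × [bracket] = (1594/π) × 1.204017 = 610.9 W/m².

Q̄ ≈ 611 W/m²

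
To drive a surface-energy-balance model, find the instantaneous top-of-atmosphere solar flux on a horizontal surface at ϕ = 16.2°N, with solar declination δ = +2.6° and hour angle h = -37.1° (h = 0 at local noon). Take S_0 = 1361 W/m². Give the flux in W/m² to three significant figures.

1.06e+03 W/m²

cos θ_z = sin ϕ sin δ + cos ϕ cos δ cos h = 0.012656 + 0.765126 = 0.777782.
Flux = S_0 · cos θ_z = 1361 × 0.777782 = 1059 W/m².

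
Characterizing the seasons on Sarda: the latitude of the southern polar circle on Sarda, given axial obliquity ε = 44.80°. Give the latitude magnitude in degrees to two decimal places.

The polar circle is the lowest latitude that experiences at least one full rotation of continuous darkness at the northern-summer solstice; it lies at |φ| = 90° − ε = 90° − 44.80° = 45.20°.

45.20°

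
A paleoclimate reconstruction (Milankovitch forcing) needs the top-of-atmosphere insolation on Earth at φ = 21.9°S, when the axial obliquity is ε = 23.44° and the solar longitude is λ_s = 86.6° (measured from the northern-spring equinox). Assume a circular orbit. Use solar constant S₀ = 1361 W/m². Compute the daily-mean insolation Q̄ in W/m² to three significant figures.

Solar declination: sin δ = sin ε · sin λ_s = sin 23.44° × sin 86.6° = 0.39709, so δ = +23.396°.
cos H₀ = −tan(-21.9°) tan(+23.396°) = 0.1739, H₀ = 1.3960 rad.
Bracket: H₀ sin φ sin δ + cos φ cos δ sin H₀ = 1.3960×-0.37299×0.39709 + 0.92784×0.91778×0.98476 = -0.206762 + 0.838575 = 0.631813.
Q̄ = (S₀/π) × [bracket] = (1361/π) × 0.631813 = 273.7 W/m².

Q̄ ≈ 274 W/m²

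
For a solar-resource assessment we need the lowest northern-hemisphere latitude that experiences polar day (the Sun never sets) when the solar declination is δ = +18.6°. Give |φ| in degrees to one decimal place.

|φ| = 71.4°

Polar day requires cos H₀ = −tan φ tan δ ≤ −1, i.e. tan φ tan δ ≥ 1.
The boundary is |tan φ| · |tan δ| = 1, so |φ| = 90° − |δ| = 90° − 18.6° = 71.4° in the northern hemisphere.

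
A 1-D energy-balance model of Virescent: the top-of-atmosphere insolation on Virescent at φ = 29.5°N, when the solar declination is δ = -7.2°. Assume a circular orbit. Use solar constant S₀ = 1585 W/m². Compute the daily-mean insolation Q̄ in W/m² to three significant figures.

Q̄ ≈ 388 W/m²

cos H₀ = −tan(+29.5°) tan(-7.200°) = 0.0715, H₀ = 1.4993 rad.
Bracket: H₀ sin φ sin δ + cos φ cos δ sin H₀ = 1.4993×0.49242×-0.12533 + 0.87036×0.99211×0.99744 = -0.092529 + 0.861282 = 0.768753.
Q̄ = (S₀/π) × [bracket] = (1585/π) × 0.768753 = 387.9 W/m².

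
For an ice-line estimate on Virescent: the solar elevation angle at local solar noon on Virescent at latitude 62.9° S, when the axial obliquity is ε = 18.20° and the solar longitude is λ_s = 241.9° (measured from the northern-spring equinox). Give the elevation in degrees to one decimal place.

43.1°

Solar declination: sin δ = sin ε · sin λ_s = sin 18.20° × sin 241.9° = -0.27552, so δ = -15.993°.
At local noon the hour angle is zero, so the zenith angle equals |φ − δ| = |-62.9° − (-15.993°)| = 46.907°.
Elevation = 90° − 46.907° = 43.1°.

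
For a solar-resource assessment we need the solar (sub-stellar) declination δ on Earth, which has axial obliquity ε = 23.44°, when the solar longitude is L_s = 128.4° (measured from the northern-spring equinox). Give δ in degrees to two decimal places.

δ = +18.16°

sin δ = sin ε · sin L_s = sin 23.44° × sin 128.4° = 0.311744.
δ = arcsin(0.311744) = +18.16°.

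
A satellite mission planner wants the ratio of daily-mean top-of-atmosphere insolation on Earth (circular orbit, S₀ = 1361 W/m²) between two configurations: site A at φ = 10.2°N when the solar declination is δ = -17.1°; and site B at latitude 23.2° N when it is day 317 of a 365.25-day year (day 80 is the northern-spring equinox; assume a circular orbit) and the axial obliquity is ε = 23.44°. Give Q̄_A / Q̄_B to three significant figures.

— Configuration A (φ=+10.2°):
cos H₀ = −tan(+10.2°) tan(-17.100°) = 0.0554, H₀ = 1.5154 rad.
Bracket: H₀ sin φ sin δ + cos φ cos δ sin H₀ = 1.5154×0.17708×-0.29404 + 0.98420×0.95579×0.99847 = -0.078905 + 0.939249 = 0.860344.
Q̄ = (S₀/π) × [bracket] = (1361/π) × 0.860344 = 372.72 W/m².
— Configuration B (φ=+23.2°):
Solar longitude: λ_s = 360° × (317 − 80)/365.25 = 233.593°.
sin δ = sin 23.44° × sin 233.593° = -0.32015, so δ = -18.672°.
cos H₀ = −tan(+23.2°) tan(-18.672°) = 0.1448, H₀ = 1.4254 rad.
Bracket: H₀ sin φ sin δ + cos φ cos δ sin H₀ = 1.4254×0.39394×-0.32015 + 0.91914×0.94737×0.98946 = -0.179771 + 0.861588 = 0.681817.
Q̄ = (S₀/π) × [bracket] = (1361/π) × 0.681817 = 295.38 W/m².
Ratio Q̄_A / Q̄_B = 372.72 / 295.38 = 1.262.

Q̄_A / Q̄_B ≈ 1.26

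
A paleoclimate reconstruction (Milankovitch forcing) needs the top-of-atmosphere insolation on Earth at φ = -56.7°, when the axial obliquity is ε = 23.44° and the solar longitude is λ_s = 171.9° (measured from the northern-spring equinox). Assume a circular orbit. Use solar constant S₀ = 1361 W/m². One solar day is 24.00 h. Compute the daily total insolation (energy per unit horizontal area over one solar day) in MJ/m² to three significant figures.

Solar declination: sin δ = sin ε · sin λ_s = sin 23.44° × sin 171.9° = 0.05605, so δ = +3.213°.
cos H₀ = −tan(-56.7°) tan(+3.213°) = 0.0855, H₀ = 1.4852 rad.
Bracket: H₀ sin φ sin δ + cos φ cos δ sin H₀ = 1.4852×-0.83581×0.05605 + 0.54902×0.99843×0.99634 = -0.069577 + 0.546152 = 0.476575.
Q̄ = (S₀/π) × [bracket] = (1361/π) × 0.476575 = 206.46 W/m².
Daily total = Q̄ × 24.00 h × 3600 s/h = 206.46 × 24.00 × 3600 / 10⁶ = 17.84 MJ/m².

17.8 MJ/m²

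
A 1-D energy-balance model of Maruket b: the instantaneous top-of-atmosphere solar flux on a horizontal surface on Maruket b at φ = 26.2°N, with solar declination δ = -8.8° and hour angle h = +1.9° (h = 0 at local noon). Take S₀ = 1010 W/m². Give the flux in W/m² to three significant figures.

827 W/m²

cos θ_z = sin φ sin δ + cos φ cos δ cos h = -0.067544 + 0.886209 = 0.818665.
Flux = S₀ · cos θ_z = 1010 × 0.818665 = 826.9 W/m².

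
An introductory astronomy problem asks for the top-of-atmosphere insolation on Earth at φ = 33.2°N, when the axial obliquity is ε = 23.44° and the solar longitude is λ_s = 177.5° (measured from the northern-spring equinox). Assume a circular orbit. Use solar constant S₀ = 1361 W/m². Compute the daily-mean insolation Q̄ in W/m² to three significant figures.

Solar declination: sin δ = sin ε · sin λ_s = sin 23.44° × sin 177.5° = 0.01735, so δ = +0.994°.
cos H₀ = −tan(+33.2°) tan(+0.994°) = -0.0114, H₀ = 1.5822 rad.
Bracket: H₀ sin φ sin δ + cos φ cos δ sin H₀ = 1.5822×0.54756×0.01735 + 0.83676×0.99985×0.99994 = 0.015031 + 0.836584 = 0.851615.
Q̄ = (S₀/π) × [bracket] = (1361/π) × 0.851615 = 368.9 W/m².

Q̄ ≈ 369 W/m²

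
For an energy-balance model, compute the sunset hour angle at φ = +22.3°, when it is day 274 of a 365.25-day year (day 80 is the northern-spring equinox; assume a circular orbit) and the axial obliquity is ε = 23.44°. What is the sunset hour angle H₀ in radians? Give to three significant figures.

H₀ = 1.54 rad

Solar longitude: λ_s = 360° × (274 − 80)/365.25 = 191.211°.
sin δ = sin 23.44° × sin 191.211° = -0.07734, so δ = -4.436°.
cos H₀ = −tan φ · tan δ = −tan(+22.3°) × tan(-4.436°) = 0.0318, so H₀ = 1.5390 rad = 88.18°.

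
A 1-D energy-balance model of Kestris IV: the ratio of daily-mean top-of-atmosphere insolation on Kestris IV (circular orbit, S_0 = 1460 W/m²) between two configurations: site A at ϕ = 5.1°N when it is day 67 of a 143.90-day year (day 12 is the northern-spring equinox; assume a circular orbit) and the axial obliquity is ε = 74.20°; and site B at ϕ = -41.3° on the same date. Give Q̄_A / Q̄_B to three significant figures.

— Configuration A (ϕ=+5.1°):
Solar longitude: L_s = 360° × (67 − 12)/143.90 = 137.596°.
sin δ = sin 74.20° × sin 137.596° = 0.64888, so δ = +40.457°.
cos h₀ = −tan(+5.1°) tan(+40.457°) = -0.0761, h₀ = 1.6470 rad.
Bracket: h₀ sin ϕ sin δ + cos ϕ cos δ sin h₀ = 1.6470×0.08889×0.64888 + 0.99604×0.76089×0.99710 = 0.094997 + 0.755679 = 0.850676.
Q̄ = (S_0/π) × [bracket] = (1460/π) × 0.850676 = 395.34 W/m².
— Configuration B (ϕ=-41.3°):
cos h₀ = −tan(-41.3°) tan(+40.457°) = 0.7492, h₀ = 0.7239 rad.
Bracket: h₀ sin ϕ sin δ + cos ϕ cos δ sin h₀ = 0.7239×-0.66000×0.64888 + 0.75126×0.76089×0.66235 = -0.310018 + 0.378617 = 0.068599.
Q̄ = (S_0/π) × [bracket] = (1460/π) × 0.068599 = 31.880 W/m².
Ratio Q̄_A / Q̄_B = 395.34 / 31.880 = 12.40.

Q̄_A / Q̄_B ≈ 12.4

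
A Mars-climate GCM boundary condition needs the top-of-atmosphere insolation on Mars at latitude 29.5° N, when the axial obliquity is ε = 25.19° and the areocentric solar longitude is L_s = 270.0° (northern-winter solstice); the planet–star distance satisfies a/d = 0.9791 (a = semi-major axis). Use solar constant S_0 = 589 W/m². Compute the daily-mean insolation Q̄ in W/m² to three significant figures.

Q̄ ≈ 87.4 W/m²

sin δ = sin 25.19° × sin 270.0° = -0.42562, so δ = -25.190°.
cos h₀ = −tan(+29.5°) tan(-25.190°) = 0.2661, h₀ = 1.3014 rad.
Bracket: h₀ sin ϕ sin δ + cos ϕ cos δ sin h₀ = 1.3014×0.49242×-0.42562 + 0.87036×0.90490×0.96394 = -0.272752 + 0.759188 = 0.486436.
Inverse-square distance factor (a/d)² = 0.9791² = 0.958637.
Q̄ = (S_0/π) × 0.958637 × [bracket] = (589/π) × 0.958637 × 0.486436 = 87.43 W/m².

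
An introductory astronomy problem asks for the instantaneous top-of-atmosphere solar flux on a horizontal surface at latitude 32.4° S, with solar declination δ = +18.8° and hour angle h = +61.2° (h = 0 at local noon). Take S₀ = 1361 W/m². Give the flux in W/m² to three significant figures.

289 W/m²

cos θ_z = sin φ sin δ + cos φ cos δ cos h = -0.172679 + 0.385057 = 0.212378.
Flux = S₀ · cos θ_z = 1361 × 0.212378 = 289.0 W/m².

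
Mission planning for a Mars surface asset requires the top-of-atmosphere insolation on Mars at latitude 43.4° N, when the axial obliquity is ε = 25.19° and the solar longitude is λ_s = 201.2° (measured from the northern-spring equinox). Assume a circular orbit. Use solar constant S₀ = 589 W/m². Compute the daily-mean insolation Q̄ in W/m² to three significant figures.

Solar declination: sin δ = sin ε · sin λ_s = sin 25.19° × sin 201.2° = -0.15392, so δ = -8.854°.
cos H₀ = −tan(+43.4°) tan(-8.854°) = 0.1473, H₀ = 1.4230 rad.
Bracket: H₀ sin φ sin δ + cos φ cos δ sin H₀ = 1.4230×0.68709×-0.15392 + 0.72657×0.98808×0.98909 = -0.150492 + 0.710077 = 0.559585.
Q̄ = (S₀/π) × [bracket] = (589/π) × 0.559585 = 104.9 W/m².

Q̄ ≈ 105 W/m²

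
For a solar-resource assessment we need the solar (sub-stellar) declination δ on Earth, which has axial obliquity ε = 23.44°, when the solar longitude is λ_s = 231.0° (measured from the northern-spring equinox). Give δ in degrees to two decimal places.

sin δ = sin ε · sin λ_s = sin 23.44° × sin 231.0° = -0.309140.
δ = arcsin(-0.309140) = -18.01°.

δ = -18.01°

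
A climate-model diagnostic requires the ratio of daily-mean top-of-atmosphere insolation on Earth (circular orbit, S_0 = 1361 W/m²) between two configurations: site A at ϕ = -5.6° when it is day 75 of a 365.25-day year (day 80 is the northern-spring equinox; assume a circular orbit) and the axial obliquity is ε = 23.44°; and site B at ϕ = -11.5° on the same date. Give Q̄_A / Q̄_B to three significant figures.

— Configuration A (ϕ=-5.6°):
Solar longitude: L_s = 360° × (75 − 80)/365.25 = -4.928°, i.e. -4.928° + 360° = 355.072°.
sin δ = sin 23.44° × sin 355.072° = -0.03417, so δ = -1.958°.
cos h₀ = −tan(-5.6°) tan(-1.958°) = -0.0034, h₀ = 1.5741 rad.
Bracket: h₀ sin ϕ sin δ + cos ϕ cos δ sin h₀ = 1.5741×-0.09758×-0.03417 + 0.99523×0.99942×0.99999 = 0.005249 + 0.994643 = 0.999892.
Q̄ = (S_0/π) × [bracket] = (1361/π) × 0.999892 = 433.17 W/m².
— Configuration B (ϕ=-11.5°):
cos h₀ = −tan(-11.5°) tan(-1.958°) = -0.0070, h₀ = 1.5778 rad.
Bracket: h₀ sin ϕ sin δ + cos ϕ cos δ sin h₀ = 1.5778×-0.19937×-0.03417 + 0.97992×0.99942×0.99998 = 0.010749 + 0.979332 = 0.990081.
Q̄ = (S_0/π) × [bracket] = (1361/π) × 0.990081 = 428.92 W/m².
Ratio Q̄_A / Q̄_B = 433.17 / 428.92 = 1.010.

Q̄_A / Q̄_B ≈ 1.01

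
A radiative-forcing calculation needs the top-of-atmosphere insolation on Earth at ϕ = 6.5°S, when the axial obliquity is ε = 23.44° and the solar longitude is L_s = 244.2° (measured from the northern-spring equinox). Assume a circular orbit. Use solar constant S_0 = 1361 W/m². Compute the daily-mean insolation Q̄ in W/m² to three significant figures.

Solar declination: sin δ = sin ε · sin L_s = sin 23.44° × sin 244.2° = -0.35814, so δ = -20.986°.
cos h₀ = −tan(-6.5°) tan(-20.986°) = -0.0437, h₀ = 1.6145 rad.
Bracket: h₀ sin ϕ sin δ + cos ϕ cos δ sin h₀ = 1.6145×-0.11320×-0.35814 + 0.99357×0.93367×0.99904 = 0.065454 + 0.926776 = 0.992230.
Q̄ = (S_0/π) × [bracket] = (1361/π) × 0.992230 = 429.9 W/m².

Q̄ ≈ 430 W/m²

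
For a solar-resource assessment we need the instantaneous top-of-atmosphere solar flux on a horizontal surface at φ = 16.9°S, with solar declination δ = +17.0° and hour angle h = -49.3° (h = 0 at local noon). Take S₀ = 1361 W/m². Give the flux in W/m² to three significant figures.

cos θ_z = sin φ sin δ + cos φ cos δ cos h = -0.084993 + 0.596674 = 0.511681.
Flux = S₀ · cos θ_z = 1361 × 0.511681 = 696.4 W/m².

696 W/m²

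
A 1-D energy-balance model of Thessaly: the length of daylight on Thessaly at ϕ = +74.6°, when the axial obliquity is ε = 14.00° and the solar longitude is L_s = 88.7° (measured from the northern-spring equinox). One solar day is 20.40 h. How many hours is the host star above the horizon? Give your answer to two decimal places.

17.55 h

Solar declination: sin δ = sin ε · sin L_s = sin 14.00° × sin 88.7° = 0.24186, so δ = +13.996°.
cos h₀ = −tan ϕ · tan δ = −tan(+74.6°) × tan(+13.996°) = -0.9049, so h₀ = 2.7020 rad = 154.81°.
Daylight = 2h₀/(2π) × 20.40 h = (2.7020/π) × 20.40 = 17.55 h.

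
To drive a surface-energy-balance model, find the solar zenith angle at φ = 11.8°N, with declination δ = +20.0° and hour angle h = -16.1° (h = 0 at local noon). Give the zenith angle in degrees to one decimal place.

cos θ_z = sin φ sin δ + cos φ cos δ cos h = 0.069942 + 0.883758 = 0.953700.
θ_z = arccos(0.953700) = 17.5°.

θ_z = 17.5°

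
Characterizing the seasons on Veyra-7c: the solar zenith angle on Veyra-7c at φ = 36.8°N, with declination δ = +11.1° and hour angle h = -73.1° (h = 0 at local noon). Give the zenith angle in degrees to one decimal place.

cos θ_z = sin φ sin δ + cos φ cos δ cos h = 0.115325 + 0.228420 = 0.343745.
θ_z = arccos(0.343745) = 69.9°.

θ_z = 69.9°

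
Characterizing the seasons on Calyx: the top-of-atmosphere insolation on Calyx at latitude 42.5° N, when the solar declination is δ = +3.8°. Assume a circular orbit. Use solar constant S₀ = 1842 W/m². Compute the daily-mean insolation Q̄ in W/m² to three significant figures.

Q̄ ≈ 473 W/m²

cos H₀ = −tan(+42.5°) tan(+3.800°) = -0.0609, H₀ = 1.6317 rad.
Bracket: H₀ sin φ sin δ + cos φ cos δ sin H₀ = 1.6317×0.67559×0.06627 + 0.73728×0.99780×0.99815 = 0.073053 + 0.734297 = 0.807350.
Q̄ = (S₀/π) × [bracket] = (1842/π) × 0.807350 = 473.4 W/m².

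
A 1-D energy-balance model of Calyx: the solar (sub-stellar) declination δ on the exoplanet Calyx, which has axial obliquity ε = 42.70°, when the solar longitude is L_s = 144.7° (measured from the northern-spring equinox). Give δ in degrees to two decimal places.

sin δ = sin ε · sin L_s = sin 42.70° × sin 144.7° = 0.391880.
δ = arcsin(0.391880) = +23.07°.

δ = +23.07°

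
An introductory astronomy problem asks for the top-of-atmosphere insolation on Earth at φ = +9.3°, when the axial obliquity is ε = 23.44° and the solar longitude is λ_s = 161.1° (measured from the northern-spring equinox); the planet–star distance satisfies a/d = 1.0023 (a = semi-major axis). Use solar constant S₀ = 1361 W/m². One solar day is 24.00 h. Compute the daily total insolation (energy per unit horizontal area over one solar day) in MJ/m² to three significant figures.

Solar declination: sin δ = sin ε · sin λ_s = sin 23.44° × sin 161.1° = 0.12885, so δ = +7.403°.
cos H₀ = −tan(+9.3°) tan(+7.403°) = -0.0213, H₀ = 1.5921 rad.
Bracket: H₀ sin φ sin δ + cos φ cos δ sin H₀ = 1.5921×0.16160×0.12885 + 0.98686×0.99166×0.99977 = 0.033151 + 0.978405 = 1.011556.
Inverse-square distance factor (a/d)² = 1.0023² = 1.004605.
Q̄ = (S₀/π) × 1.004605 × [bracket] = (1361/π) × 1.004605 × 1.011556 = 440.24 W/m².
Daily total = Q̄ × 24.00 h × 3600 s/h = 440.24 × 24.00 × 3600 / 10⁶ = 38.04 MJ/m².

38.0 MJ/m²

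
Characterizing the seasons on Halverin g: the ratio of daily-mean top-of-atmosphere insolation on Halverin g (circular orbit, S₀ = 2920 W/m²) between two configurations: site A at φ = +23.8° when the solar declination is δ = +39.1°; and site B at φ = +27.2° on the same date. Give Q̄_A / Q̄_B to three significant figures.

Q̄_A / Q̄_B ≈ 0.960

— Configuration A (φ=+23.8°):
cos H₀ = −tan(+23.8°) tan(+39.100°) = -0.3584, H₀ = 1.9374 rad.
Bracket: H₀ sin φ sin δ + cos φ cos δ sin H₀ = 1.9374×0.40355×0.63068 + 0.91496×0.77605×0.93356 = 0.493089 + 0.662879 = 1.155968.
Q̄ = (S₀/π) × [bracket] = (2920/π) × 1.155968 = 1074.4 W/m².
— Configuration B (φ=+27.2°):
cos H₀ = −tan(+27.2°) tan(+39.100°) = -0.4177, H₀ = 2.0017 rad.
Bracket: H₀ sin φ sin δ + cos φ cos δ sin H₀ = 2.0017×0.45710×0.63068 + 0.88942×0.77605×0.90860 = 0.577058 + 0.627147 = 1.204205.
Q̄ = (S₀/π) × [bracket] = (2920/π) × 1.204205 = 1119.3 W/m².
Ratio Q̄_A / Q̄_B = 1074.4 / 1119.3 = 0.9599.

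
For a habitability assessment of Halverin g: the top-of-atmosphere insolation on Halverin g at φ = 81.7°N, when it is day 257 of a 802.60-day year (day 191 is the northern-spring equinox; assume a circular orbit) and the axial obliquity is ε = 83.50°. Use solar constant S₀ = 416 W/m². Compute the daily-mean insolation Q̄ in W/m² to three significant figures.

Q̄ ≈ 202 W/m²

Solar longitude: λ_s = 360° × (257 − 191)/802.60 = 29.604°.
sin δ = sin 83.50° × sin 29.604° = 0.49082, so δ = +29.395°.
cos H₀ = −tan(+81.7°) tan(+29.395°) = -3.8616 ≤ −1 ⇒ polar day, H₀ = π.
Bracket: H₀ sin φ sin δ + cos φ cos δ sin H₀ = 3.1416×0.98953×0.49082 + 0.14436×0.87126×0.00000 = 1.525816 + 0.000000 = 1.525816.
Q̄ = (S₀/π) × [bracket] = (416/π) × 1.525816 = 202.0 W/m².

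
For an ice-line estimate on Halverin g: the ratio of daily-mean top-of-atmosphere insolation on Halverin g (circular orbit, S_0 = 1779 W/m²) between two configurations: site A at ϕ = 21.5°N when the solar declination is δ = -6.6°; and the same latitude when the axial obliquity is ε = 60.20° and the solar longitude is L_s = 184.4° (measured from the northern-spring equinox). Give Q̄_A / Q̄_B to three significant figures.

Q̄_A / Q̄_B ≈ 0.965

— Configuration A (ϕ=+21.5°):
cos h₀ = −tan(+21.5°) tan(-6.600°) = 0.0456, h₀ = 1.5252 rad.
Bracket: h₀ sin ϕ sin δ + cos ϕ cos δ sin h₀ = 1.5252×0.36650×-0.11494 + 0.93042×0.99337×0.99896 = -0.064250 + 0.923290 = 0.859040.
Q̄ = (S_0/π) × [bracket] = (1779/π) × 0.859040 = 486.45 W/m².
— Configuration B (ϕ=+21.5°):
Solar declination: sin δ = sin ε · sin L_s = sin 60.20° × sin 184.4° = -0.06657, so δ = -3.817°.
cos h₀ = −tan(+21.5°) tan(-3.817°) = 0.0263, h₀ = 1.5445 rad.
Bracket: h₀ sin ϕ sin δ + cos ϕ cos δ sin h₀ = 1.5445×0.36650×-0.06657 + 0.93042×0.99778×0.99965 = -0.037683 + 0.928030 = 0.890347.
Q̄ = (S_0/π) × [bracket] = (1779/π) × 0.890347 = 504.18 W/m².
Ratio Q̄_A / Q̄_B = 486.45 / 504.18 = 0.9648.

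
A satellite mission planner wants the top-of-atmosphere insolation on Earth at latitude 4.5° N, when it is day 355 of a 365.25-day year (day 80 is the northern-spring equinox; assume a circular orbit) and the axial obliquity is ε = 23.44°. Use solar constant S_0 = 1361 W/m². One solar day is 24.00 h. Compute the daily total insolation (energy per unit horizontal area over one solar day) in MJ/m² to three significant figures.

32.4 MJ/m²

Solar longitude: L_s = 360° × (355 − 80)/365.25 = 271.047°.
sin δ = sin 23.44° × sin 271.047° = -0.39772, so δ = -23.436°.
cos h₀ = −tan(+4.5°) tan(-23.436°) = 0.0341, h₀ = 1.5367 rad.
Bracket: h₀ sin ϕ sin δ + cos ϕ cos δ sin h₀ = 1.5367×0.07846×-0.39772 + 0.99692×0.91751×0.99942 = -0.047953 + 0.914154 = 0.866201.
Q̄ = (S_0/π) × [bracket] = (1361/π) × 0.866201 = 375.26 W/m².
Daily total = Q̄ × 24.00 h × 3600 s/h = 375.26 × 24.00 × 3600 / 10⁶ = 32.42 MJ/m².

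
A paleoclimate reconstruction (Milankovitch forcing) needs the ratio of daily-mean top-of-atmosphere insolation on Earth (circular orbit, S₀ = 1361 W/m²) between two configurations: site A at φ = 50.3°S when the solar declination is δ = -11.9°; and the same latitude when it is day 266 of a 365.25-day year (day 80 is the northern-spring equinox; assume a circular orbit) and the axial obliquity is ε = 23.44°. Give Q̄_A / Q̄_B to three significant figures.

Q̄_A / Q̄_B ≈ 1.34

— Configuration A (φ=-50.3°):
cos H₀ = −tan(-50.3°) tan(-11.900°) = -0.2538, H₀ = 1.8274 rad.
Bracket: H₀ sin φ sin δ + cos φ cos δ sin H₀ = 1.8274×-0.76940×-0.20620 + 0.63877×0.97851×0.96725 = 0.289918 + 0.604573 = 0.894491.
Q̄ = (S₀/π) × [bracket] = (1361/π) × 0.894491 = 387.51 W/m².
— Configuration B (φ=-50.3°):
Solar longitude: λ_s = 360° × (266 − 80)/365.25 = 183.326°.
sin δ = sin 23.44° × sin 183.326° = -0.02308, so δ = -1.323°.
cos H₀ = −tan(-50.3°) tan(-1.323°) = -0.0278, H₀ = 1.5986 rad.
Bracket: H₀ sin φ sin δ + cos φ cos δ sin H₀ = 1.5986×-0.76940×-0.02308 + 0.63877×0.99973×0.99961 = 0.028388 + 0.638348 = 0.666736.
Q̄ = (S₀/π) × [bracket] = (1361/π) × 0.666736 = 288.84 W/m².
Ratio Q̄_A / Q̄_B = 387.51 / 288.84 = 1.342.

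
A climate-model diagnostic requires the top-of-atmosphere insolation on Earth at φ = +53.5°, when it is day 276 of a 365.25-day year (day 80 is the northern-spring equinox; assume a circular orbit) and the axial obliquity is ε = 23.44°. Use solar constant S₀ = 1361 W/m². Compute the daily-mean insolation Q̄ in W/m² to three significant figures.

Solar longitude: λ_s = 360° × (276 − 80)/365.25 = 193.183°.
sin δ = sin 23.44° × sin 193.183° = -0.09072, so δ = -5.205°.
cos H₀ = −tan(+53.5°) tan(-5.205°) = 0.1231, H₀ = 1.4474 rad.
Bracket: H₀ sin φ sin δ + cos φ cos δ sin H₀ = 1.4474×0.80386×-0.09072 + 0.59482×0.99588×0.99239 = -0.105553 + 0.587861 = 0.482308.
Q̄ = (S₀/π) × [bracket] = (1361/π) × 0.482308 = 208.9 W/m².

Q̄ ≈ 209 W/m²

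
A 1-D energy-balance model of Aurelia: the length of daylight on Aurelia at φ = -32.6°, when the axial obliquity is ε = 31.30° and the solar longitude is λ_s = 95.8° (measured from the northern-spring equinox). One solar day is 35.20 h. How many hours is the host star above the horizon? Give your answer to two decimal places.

13.16 h

Solar declination: sin δ = sin ε · sin λ_s = sin 31.30° × sin 95.8° = 0.51686, so δ = +31.122°.
cos H₀ = −tan φ · tan δ = −tan(-32.6°) × tan(+31.122°) = 0.3861, so H₀ = 1.1744 rad = 67.29°.
Daylight = 2H₀/(2π) × 35.20 h = (1.1744/π) × 35.20 = 13.16 h.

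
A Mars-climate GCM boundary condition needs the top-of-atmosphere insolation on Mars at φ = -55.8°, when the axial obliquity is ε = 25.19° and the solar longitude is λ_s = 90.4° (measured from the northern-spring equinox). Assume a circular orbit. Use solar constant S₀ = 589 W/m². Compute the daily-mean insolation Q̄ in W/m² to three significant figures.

Solar declination: sin δ = sin ε · sin λ_s = sin 25.19° × sin 90.4° = 0.42561, so δ = +25.189°.
cos H₀ = −tan(-55.8°) tan(+25.189°) = 0.6921, H₀ = 0.8064 rad.
Bracket: H₀ sin φ sin δ + cos φ cos δ sin H₀ = 0.8064×-0.82708×0.42561 + 0.56208×0.90491×0.72182 = -0.283864 + 0.367141 = 0.083277.
Q̄ = (S₀/π) × [bracket] = (589/π) × 0.083277 = 15.61 W/m².

Q̄ ≈ 15.6 W/m²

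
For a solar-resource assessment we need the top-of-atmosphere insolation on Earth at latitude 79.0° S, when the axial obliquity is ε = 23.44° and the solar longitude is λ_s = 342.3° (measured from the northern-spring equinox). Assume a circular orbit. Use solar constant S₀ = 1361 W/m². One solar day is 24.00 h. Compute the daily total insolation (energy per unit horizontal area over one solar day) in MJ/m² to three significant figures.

Solar declination: sin δ = sin ε · sin λ_s = sin 23.44° × sin 342.3° = -0.12094, so δ = -6.946°.
cos H₀ = −tan(-79.0°) tan(-6.946°) = -0.6268, H₀ = 2.2482 rad.
Bracket: H₀ sin φ sin δ + cos φ cos δ sin H₀ = 2.2482×-0.98163×-0.12094 + 0.19081×0.99266×0.77919 = 0.266903 + 0.147586 = 0.414489.
Q̄ = (S₀/π) × [bracket] = (1361/π) × 0.414489 = 179.56 W/m².
Daily total = Q̄ × 24.00 h × 3600 s/h = 179.56 × 24.00 × 3600 / 10⁶ = 15.51 MJ/m².

15.5 MJ/m²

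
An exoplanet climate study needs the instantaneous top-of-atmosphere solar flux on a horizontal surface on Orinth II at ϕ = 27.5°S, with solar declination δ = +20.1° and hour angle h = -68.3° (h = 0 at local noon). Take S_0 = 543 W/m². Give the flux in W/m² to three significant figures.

81.1 W/m²

cos θ_z = sin ϕ sin δ + cos ϕ cos δ cos h = -0.158684 + 0.307994 = 0.149310.
Flux = S_0 · cos θ_z = 543 × 0.149310 = 81.08 W/m².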